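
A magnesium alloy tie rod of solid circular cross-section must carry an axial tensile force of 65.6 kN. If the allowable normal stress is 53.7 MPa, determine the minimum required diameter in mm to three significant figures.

Required area A ≥ P/σ_allow = 65600/53.7 = 1222 mm².
For a solid circular section, d ≥ √(4A/π) = 39.44 mm.

39.4 mm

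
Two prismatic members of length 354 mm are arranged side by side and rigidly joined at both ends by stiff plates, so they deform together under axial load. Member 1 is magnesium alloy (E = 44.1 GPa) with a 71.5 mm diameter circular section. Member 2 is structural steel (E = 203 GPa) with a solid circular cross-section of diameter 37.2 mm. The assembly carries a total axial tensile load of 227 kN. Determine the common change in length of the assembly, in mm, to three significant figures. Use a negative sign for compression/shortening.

0.202 mm

A_1 = 4015 mm².
A_2 = 1087 mm².
Equal strain + equilibrium ⇒ each member carries load in proportion to AE: A₁E₁ = 177100000 N, A₂E₂ = 220600000 N, ΣAE = 397700000 N.
δ = PL/ΣAE = 227000·354/397700000 = 0.2021 mm.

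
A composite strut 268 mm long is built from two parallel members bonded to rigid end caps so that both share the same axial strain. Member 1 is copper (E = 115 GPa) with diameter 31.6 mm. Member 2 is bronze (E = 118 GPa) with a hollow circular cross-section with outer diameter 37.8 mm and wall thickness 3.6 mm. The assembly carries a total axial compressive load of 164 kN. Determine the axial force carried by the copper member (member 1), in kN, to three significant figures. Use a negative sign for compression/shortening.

-109 kN

A_1 = 784.3 mm².
A_2 = 386.8 mm².
Equal strain + equilibrium ⇒ each member carries load in proportion to AE: A₁E₁ = 90190000 N, A₂E₂ = 45640000 N, ΣAE = 135800000 N.
F₁ = P·A₁E₁/ΣAE = -164000·90190000/135800000 = -108900 N.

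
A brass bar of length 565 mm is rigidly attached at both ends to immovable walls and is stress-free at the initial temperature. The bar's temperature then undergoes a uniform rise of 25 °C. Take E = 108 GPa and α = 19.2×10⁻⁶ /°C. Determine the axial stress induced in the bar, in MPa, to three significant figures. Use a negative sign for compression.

-51.8 MPa

Free thermal expansion αLΔT = 19.2e-6 · 565 · 25 = 0.2712 mm.
The walls impose strain ε = −(0.2712)/565 = -4.8000e-04; σ = Eε = 108000 · -4.8000e-04 = -51.84 MPa.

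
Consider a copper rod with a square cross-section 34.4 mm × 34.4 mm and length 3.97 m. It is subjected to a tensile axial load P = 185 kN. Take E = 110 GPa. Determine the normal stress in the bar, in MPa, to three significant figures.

156 MPa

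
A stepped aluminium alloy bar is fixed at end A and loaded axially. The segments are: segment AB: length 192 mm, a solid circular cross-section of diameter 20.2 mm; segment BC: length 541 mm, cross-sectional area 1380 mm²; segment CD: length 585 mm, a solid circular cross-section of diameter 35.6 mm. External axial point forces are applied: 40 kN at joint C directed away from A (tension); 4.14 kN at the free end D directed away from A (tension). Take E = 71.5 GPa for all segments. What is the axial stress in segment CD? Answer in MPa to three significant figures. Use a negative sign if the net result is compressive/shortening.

4.16 MPa

Internal axial forces (sectioning from the free end, tension +): N_CD = 4.14 kN, N_BC = 44.14 kN, N_AB = 44.14 kN.
A_CD = 995.4 mm².
σ_CD = N_CD/A_CD = 4140/995.4 = 4.159 MPa.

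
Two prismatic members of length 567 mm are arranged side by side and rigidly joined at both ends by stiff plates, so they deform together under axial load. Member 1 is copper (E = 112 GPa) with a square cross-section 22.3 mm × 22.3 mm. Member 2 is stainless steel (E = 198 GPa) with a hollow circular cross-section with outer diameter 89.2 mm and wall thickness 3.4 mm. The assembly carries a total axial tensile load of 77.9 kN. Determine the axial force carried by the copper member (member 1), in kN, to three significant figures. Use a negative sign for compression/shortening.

18.3 kN

A_1 = 497.3 mm².
A_2 = 916.5 mm².
Equal strain + equilibrium ⇒ each member carries load in proportion to AE: A₁E₁ = 55700000 N, A₂E₂ = 181500000 N, ΣAE = 237200000 N.
F₁ = P·A₁E₁/ΣAE = 77900·55700000/237200000 = 18290 N.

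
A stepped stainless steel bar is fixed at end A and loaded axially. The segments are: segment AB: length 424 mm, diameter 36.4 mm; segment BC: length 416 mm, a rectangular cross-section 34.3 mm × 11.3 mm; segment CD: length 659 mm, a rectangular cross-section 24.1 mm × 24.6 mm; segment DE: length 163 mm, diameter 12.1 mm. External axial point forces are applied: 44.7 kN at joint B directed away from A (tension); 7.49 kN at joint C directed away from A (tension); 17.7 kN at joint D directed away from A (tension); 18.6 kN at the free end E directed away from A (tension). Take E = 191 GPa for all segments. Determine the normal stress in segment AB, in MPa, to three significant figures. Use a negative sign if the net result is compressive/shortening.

Internal axial forces (sectioning from the free end, tension +): N_DE = 18.6 kN, N_CD = 36.3 kN, N_BC = 43.79 kN, N_AB = 88.49 kN.
A_AB = 1041 mm².
σ_AB = N_AB/A_AB = 88490/1041 = 85.04 MPa.

85.0 MPa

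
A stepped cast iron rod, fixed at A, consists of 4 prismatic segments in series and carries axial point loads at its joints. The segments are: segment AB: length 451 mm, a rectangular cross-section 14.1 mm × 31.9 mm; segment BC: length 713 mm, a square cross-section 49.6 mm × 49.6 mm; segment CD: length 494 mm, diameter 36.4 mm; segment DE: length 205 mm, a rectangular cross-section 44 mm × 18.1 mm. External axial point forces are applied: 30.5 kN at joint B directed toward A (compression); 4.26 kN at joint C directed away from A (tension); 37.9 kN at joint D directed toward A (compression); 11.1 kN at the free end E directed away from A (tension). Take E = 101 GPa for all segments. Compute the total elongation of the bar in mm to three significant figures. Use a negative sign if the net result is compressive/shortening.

Internal axial forces (sectioning from the free end, tension +): N_DE = 11.1 kN, N_CD = -26.8 kN, N_BC = -22.54 kN, N_AB = -53.04 kN.
A_AB = 449.8 mm².
A_BC = 2460 mm².
A_CD = 1041 mm².
A_DE = 796.4 mm².
δ_AB = -53040·451/(449.8·101000) = -0.5266 mm
δ_BC = -22540·713/(2460·101000) = -0.06468 mm
δ_CD = -26800·494/(1041·101000) = -0.126 mm
δ_DE = 11100·205/(796.4·101000) = 0.02829 mm
δ = Σδ_i = -0.6889 mm.

-0.689 mm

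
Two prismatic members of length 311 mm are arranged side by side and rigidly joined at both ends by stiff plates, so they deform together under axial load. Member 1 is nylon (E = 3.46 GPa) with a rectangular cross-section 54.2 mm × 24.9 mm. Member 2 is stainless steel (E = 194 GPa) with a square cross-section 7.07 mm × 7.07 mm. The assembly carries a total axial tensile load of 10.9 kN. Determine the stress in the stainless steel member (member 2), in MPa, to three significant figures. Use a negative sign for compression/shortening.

147 MPa

A_1 = 1350 mm².
A_2 = 49.98 mm².
Equal strain + equilibrium ⇒ each member carries load in proportion to AE: A₁E₁ = 4670000 N, A₂E₂ = 9697000 N, ΣAE = 14370000 N.
σ₂ = P·E₂/ΣAE = 10900·194000/14370000 = 147.2 MPa.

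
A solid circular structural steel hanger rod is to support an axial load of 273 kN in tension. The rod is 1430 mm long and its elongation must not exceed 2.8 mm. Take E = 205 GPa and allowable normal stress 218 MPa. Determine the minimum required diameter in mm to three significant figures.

Required area A ≥ P/σ_allow = 273000/218 = 1252 mm².
For a solid circular section, d ≥ √(4A/π) = 39.93 mm.
Elongation limit: A ≥ PL/(Eδ_allow) = 273000·1430/(205000·2.8) = 680.1 mm² ⇒ d ≥ 29.43 mm.
The stress limit governs.

39.9 mm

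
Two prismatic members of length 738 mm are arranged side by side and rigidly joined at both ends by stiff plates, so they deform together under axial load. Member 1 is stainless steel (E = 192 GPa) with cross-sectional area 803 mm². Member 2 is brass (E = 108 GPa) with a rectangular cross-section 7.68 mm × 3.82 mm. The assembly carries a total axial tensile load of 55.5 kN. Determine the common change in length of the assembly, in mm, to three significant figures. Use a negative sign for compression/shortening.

A_2 = 29.34 mm².
Equal strain + equilibrium ⇒ each member carries load in proportion to AE: A₁E₁ = 154200000 N, A₂E₂ = 3168000 N, ΣAE = 157300000 N.
δ = PL/ΣAE = 55500·738/157300000 = 0.2603 mm.

0.260 mm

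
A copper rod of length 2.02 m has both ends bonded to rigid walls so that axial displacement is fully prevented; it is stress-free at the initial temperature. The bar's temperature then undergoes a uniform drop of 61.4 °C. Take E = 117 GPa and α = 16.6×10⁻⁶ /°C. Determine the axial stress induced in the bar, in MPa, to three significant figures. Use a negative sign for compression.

Free thermal expansion αLΔT = 16.6e-6 · 2020 · -61.4 = -2.059 mm.
The walls impose strain ε = −(-2.059)/2020 = 1.0192e-03; σ = Eε = 117000 · 1.0192e-03 = 119.3 MPa.

119 MPa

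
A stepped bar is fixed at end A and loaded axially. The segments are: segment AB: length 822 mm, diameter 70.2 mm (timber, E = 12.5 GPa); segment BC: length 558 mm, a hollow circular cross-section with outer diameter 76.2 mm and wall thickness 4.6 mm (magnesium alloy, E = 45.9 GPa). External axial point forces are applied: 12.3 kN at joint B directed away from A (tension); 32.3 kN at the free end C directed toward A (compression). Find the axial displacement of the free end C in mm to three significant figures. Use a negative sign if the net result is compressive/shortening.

Internal axial forces (sectioning from the free end, tension +): N_BC = -32.3 kN, N_AB = -20 kN.
A_AB = 3870 mm².
A_BC = 1035 mm².
δ_AB = -20000·822/(3870·12500) = -0.3398 mm
δ_BC = -32300·558/(1035·45900) = -0.3795 mm
δ = Σδ_i = -0.7193 mm.

-0.719 mm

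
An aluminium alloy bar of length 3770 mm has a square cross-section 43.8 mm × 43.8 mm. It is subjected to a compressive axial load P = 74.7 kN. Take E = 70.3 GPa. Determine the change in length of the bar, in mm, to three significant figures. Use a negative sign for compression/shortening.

A = 1918 mm².
δ_mech = NL/(AE) = -74700·3770/(1918·70300) = -2.088 mm.

-2.09 mm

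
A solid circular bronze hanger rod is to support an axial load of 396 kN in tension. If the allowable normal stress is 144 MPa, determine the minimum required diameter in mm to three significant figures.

59.2 mm

Required area A ≥ P/σ_allow = 396000/144 = 2750 mm².
For a solid circular section, d ≥ √(4A/π) = 59.17 mm.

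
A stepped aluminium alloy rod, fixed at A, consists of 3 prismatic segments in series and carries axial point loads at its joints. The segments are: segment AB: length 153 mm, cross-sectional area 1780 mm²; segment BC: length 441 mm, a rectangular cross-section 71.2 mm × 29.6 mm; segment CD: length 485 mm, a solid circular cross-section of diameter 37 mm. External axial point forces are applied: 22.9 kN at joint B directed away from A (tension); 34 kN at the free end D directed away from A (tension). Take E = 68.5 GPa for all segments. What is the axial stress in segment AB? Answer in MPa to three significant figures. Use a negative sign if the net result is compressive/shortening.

32.0 MPa

Internal axial forces (sectioning from the free end, tension +): N_CD = 34 kN, N_BC = 34 kN, N_AB = 56.9 kN.
σ_AB = N_AB/A_AB = 56900/1780 = 31.97 MPa.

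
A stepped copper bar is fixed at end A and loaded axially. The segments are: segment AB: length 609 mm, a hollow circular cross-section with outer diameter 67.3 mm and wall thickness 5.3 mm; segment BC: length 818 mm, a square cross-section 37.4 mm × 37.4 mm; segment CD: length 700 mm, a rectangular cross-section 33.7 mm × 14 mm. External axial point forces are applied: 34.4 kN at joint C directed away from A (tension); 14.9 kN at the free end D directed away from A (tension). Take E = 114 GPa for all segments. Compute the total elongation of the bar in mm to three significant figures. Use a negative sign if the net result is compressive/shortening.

Internal axial forces (sectioning from the free end, tension +): N_CD = 14.9 kN, N_BC = 49.3 kN, N_AB = 49.3 kN.
A_AB = 1032 mm².
A_BC = 1399 mm².
A_CD = 471.8 mm².
δ_AB = 49300·609/(1032·114000) = 0.2551 mm
δ_BC = 49300·818/(1399·114000) = 0.2529 mm
δ_CD = 14900·700/(471.8·114000) = 0.1939 mm
δ = Σδ_i = 0.7019 mm.

0.702 mm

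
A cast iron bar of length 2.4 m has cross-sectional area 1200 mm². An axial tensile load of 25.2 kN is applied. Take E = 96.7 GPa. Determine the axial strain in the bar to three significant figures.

2.17e-04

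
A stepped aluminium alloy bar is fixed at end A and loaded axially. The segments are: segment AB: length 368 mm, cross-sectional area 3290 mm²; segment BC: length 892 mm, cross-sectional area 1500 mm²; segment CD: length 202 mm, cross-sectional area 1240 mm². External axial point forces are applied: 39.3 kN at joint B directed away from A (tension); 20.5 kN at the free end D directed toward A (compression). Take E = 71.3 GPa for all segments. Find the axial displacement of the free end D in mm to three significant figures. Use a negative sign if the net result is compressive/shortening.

-0.188 mm

Internal axial forces (sectioning from the free end, tension +): N_CD = -20.5 kN, N_BC = -20.5 kN, N_AB = 18.8 kN.
δ_AB = 18800·368/(3290·71300) = 0.02949 mm
δ_BC = -20500·892/(1500·71300) = -0.171 mm
δ_CD = -20500·202/(1240·71300) = -0.04684 mm
δ = Σδ_i = -0.1883 mm.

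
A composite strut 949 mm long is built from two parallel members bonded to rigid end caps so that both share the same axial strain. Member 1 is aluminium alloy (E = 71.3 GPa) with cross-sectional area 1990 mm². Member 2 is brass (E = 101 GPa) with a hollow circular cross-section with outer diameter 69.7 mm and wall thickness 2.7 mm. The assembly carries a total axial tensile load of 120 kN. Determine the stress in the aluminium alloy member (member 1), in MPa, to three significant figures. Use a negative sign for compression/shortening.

A_2 = 568.3 mm².
Equal strain + equilibrium ⇒ each member carries load in proportion to AE: A₁E₁ = 141900000 N, A₂E₂ = 57400000 N, ΣAE = 199300000 N.
σ₁ = P·E₁/ΣAE = 120000·71300/199300000 = 42.93 MPa.

42.9 MPa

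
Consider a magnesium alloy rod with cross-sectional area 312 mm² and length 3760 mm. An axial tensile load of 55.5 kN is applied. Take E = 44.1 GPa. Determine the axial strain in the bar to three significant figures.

0.00403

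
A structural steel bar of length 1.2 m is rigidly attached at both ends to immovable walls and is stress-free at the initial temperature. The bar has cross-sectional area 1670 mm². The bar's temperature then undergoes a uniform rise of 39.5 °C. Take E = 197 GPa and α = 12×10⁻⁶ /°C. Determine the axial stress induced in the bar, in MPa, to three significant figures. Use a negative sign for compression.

Free thermal expansion αLΔT = 12e-6 · 1200 · 39.5 = 0.5688 mm.
The walls impose strain ε = −(0.5688)/1200 = -4.7400e-04; σ = Eε = 197000 · -4.7400e-04 = -93.38 MPa.

-93.4 MPa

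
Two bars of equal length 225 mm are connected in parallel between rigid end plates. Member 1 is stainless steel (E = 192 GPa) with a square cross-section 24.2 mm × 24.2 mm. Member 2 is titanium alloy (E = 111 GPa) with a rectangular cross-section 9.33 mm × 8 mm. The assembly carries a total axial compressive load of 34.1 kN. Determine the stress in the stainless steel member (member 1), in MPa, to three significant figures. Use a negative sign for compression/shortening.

-54.2 MPa

A_1 = 585.6 mm².
A_2 = 74.64 mm².
Equal strain + equilibrium ⇒ each member carries load in proportion to AE: A₁E₁ = 112400000 N, A₂E₂ = 8285000 N, ΣAE = 120700000 N.
σ₁ = P·E₁/ΣAE = -34100·192000/120700000 = -54.23 MPa.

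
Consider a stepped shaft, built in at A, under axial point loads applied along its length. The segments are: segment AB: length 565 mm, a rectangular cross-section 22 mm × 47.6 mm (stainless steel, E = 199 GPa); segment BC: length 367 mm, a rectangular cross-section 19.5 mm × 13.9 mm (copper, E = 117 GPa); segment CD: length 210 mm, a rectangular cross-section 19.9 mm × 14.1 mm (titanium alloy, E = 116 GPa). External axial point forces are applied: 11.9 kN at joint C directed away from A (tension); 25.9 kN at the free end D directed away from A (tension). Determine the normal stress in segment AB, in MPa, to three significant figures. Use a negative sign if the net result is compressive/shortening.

36.1 MPa

Internal axial forces (sectioning from the free end, tension +): N_CD = 25.9 kN, N_BC = 37.8 kN, N_AB = 37.8 kN.
A_AB = 1047 mm².
σ_AB = N_AB/A_AB = 37800/1047 = 36.1 MPa.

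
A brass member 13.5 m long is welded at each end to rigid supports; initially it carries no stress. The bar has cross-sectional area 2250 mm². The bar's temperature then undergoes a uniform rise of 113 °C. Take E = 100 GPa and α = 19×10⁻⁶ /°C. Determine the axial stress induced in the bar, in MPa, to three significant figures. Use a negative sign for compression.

Free thermal expansion αLΔT = 19e-6 · 13500 · 113 = 28.98 mm.
The walls impose strain ε = −(28.98)/13500 = -2.1470e-03; σ = Eε = 100000 · -2.1470e-03 = -214.7 MPa.

-215 MPa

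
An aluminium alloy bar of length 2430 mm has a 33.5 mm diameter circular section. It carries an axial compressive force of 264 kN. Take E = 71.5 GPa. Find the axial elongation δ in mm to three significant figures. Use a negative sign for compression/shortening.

-10.2 mm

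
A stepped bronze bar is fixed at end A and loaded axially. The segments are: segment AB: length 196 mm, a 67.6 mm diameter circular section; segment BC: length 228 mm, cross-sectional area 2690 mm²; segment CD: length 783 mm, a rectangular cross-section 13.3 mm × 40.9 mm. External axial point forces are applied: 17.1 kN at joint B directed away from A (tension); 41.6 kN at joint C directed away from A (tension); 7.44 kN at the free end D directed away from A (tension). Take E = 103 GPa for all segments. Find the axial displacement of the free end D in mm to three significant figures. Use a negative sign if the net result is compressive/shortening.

Internal axial forces (sectioning from the free end, tension +): N_CD = 7.44 kN, N_BC = 49.04 kN, N_AB = 66.14 kN.
A_AB = 3589 mm².
A_CD = 544 mm².
δ_AB = 66140·196/(3589·103000) = 0.03507 mm
δ_BC = 49040·228/(2690·103000) = 0.04035 mm
δ_CD = 7440·783/(544·103000) = 0.104 mm
δ = Σδ_i = 0.1794 mm.

0.179 mm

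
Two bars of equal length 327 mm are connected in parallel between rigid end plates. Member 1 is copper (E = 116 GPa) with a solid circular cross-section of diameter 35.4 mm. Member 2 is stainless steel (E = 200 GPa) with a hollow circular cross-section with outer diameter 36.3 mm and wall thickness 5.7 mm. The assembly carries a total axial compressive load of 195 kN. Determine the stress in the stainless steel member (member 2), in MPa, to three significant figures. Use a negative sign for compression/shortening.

-174 MPa

A_1 = 984.2 mm².
A_2 = 548 mm².
Equal strain + equilibrium ⇒ each member carries load in proportion to AE: A₁E₁ = 114200000 N, A₂E₂ = 109600000 N, ΣAE = 223800000 N.
σ₂ = P·E₂/ΣAE = -195000·200000/223800000 = -174.3 MPa.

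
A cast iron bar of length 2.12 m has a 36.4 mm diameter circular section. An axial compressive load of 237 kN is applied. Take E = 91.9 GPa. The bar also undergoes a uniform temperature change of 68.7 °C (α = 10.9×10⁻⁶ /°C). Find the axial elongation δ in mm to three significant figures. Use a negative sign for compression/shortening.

A = 1041 mm².
δ_mech = NL/(AE) = -237000·2120/(1041·91900) = -5.254 mm.
δ_thermal = αLΔT = 10.9e-6·2120·68.7 = 1.588 mm.
δ = δ_mech + δ_thermal = -3.666 mm.

-3.67 mm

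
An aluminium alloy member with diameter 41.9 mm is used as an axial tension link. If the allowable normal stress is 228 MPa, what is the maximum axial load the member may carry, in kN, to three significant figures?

A = 1379 mm².
P_max = σ_allow · A = 228 · 1379 = 314400 N = 314.4 kN.

314 kN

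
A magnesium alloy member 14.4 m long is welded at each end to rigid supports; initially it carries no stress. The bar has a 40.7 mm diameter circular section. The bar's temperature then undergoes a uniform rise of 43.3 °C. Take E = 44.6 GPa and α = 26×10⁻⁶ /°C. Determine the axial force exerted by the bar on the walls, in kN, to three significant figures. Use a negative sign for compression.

Free thermal expansion αLΔT = 26e-6 · 14400 · 43.3 = 16.21 mm.
The walls impose strain ε = −(16.21)/14400 = -1.1258e-03; σ = Eε = 44600 · -1.1258e-03 = -50.21 MPa.
Wall reaction R = σ·A = -50.21·1301 = -65320 N = -65.32 kN.

-65.3 kN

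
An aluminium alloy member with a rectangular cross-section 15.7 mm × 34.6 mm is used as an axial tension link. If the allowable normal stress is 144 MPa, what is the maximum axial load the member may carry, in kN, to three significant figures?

78.2 kN

A = 543.2 mm².
P_max = σ_allow · A = 144 · 543.2 = 78220 N = 78.22 kN.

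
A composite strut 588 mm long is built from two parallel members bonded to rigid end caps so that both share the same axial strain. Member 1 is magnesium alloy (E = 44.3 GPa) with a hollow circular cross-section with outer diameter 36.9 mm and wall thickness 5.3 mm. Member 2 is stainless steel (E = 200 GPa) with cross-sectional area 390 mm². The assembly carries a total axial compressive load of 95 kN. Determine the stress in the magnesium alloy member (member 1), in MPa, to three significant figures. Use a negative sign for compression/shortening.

A_1 = 526.2 mm².
Equal strain + equilibrium ⇒ each member carries load in proportion to AE: A₁E₁ = 23310000 N, A₂E₂ = 78000000 N, ΣAE = 101300000 N.
σ₁ = P·E₁/ΣAE = -95000·44300/101300000 = -41.54 MPa.

-41.5 MPa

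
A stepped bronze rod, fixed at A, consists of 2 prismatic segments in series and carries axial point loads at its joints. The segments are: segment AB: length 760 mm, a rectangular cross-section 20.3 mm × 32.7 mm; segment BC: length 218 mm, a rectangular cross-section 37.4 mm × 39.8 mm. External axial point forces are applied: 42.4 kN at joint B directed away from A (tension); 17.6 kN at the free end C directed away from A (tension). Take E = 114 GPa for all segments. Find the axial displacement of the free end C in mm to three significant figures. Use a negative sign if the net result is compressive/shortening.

Internal axial forces (sectioning from the free end, tension +): N_BC = 17.6 kN, N_AB = 60 kN.
A_AB = 663.8 mm².
A_BC = 1489 mm².
δ_AB = 60000·760/(663.8·114000) = 0.6026 mm
δ_BC = 17600·218/(1489·114000) = 0.02261 mm
δ = Σδ_i = 0.6252 mm.

0.625 mm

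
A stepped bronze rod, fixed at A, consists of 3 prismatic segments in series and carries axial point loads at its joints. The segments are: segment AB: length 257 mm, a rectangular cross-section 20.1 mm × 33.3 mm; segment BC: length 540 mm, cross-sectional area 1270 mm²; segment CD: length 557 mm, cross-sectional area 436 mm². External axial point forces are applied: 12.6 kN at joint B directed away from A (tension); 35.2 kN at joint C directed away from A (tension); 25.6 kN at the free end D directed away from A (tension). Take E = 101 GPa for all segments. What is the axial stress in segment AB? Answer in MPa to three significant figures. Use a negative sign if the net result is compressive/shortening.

Internal axial forces (sectioning from the free end, tension +): N_CD = 25.6 kN, N_BC = 60.8 kN, N_AB = 73.4 kN.
A_AB = 669.3 mm².
σ_AB = N_AB/A_AB = 73400/669.3 = 109.7 MPa.

110 MPa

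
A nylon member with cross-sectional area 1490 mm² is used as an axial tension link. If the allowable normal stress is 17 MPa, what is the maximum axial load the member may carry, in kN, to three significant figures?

25.3 kN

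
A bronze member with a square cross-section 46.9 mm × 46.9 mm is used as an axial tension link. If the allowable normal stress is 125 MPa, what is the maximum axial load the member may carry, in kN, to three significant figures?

275 kN

A = 2200 mm².
P_max = σ_allow · A = 125 · 2200 = 275000 N = 275 kN.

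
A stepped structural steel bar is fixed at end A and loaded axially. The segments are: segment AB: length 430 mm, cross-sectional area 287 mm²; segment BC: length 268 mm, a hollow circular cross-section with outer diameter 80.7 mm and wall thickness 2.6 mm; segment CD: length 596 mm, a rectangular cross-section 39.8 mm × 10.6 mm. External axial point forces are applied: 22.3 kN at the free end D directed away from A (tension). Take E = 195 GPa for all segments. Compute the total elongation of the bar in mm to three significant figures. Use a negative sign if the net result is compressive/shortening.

0.381 mm

Internal axial forces (sectioning from the free end, tension +): N_CD = 22.3 kN, N_BC = 22.3 kN, N_AB = 22.3 kN.
A_BC = 637.9 mm².
A_CD = 421.9 mm².
δ_AB = 22300·430/(287·195000) = 0.1713 mm
δ_BC = 22300·268/(637.9·195000) = 0.04804 mm
δ_CD = 22300·596/(421.9·195000) = 0.1616 mm
δ = Σδ_i = 0.3809 mm.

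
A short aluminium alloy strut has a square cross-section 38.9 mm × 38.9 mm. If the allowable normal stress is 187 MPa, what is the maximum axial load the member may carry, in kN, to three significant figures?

283 kN

A = 1513 mm².
P_max = σ_allow · A = 187 · 1513 = 283000 N = 283 kN.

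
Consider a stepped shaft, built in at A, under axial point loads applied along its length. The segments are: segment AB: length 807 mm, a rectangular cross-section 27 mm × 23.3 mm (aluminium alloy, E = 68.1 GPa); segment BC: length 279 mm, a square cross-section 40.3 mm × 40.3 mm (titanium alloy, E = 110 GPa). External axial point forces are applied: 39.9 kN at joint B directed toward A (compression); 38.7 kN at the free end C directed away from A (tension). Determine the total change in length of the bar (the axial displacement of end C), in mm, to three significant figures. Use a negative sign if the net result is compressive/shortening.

0.0378 mm

Internal axial forces (sectioning from the free end, tension +): N_BC = 38.7 kN, N_AB = -1.2 kN.
A_AB = 629.1 mm².
A_BC = 1624 mm².
δ_AB = -1200·807/(629.1·68100) = -0.0226 mm
δ_BC = 38700·279/(1624·110000) = 0.06044 mm
δ = Σδ_i = 0.03783 mm.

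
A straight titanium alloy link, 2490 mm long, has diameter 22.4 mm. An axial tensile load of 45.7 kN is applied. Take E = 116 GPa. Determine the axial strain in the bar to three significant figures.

0.00100

A = 394.1 mm².
σ = N/A = 116 MPa; ε = σ/E = 116/116000 = 9.997e-04.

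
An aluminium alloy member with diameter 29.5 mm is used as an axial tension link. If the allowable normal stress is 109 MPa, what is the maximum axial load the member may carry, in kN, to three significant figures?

A = 683.5 mm².
P_max = σ_allow · A = 109 · 683.5 = 74500 N = 74.5 kN.

74.5 kN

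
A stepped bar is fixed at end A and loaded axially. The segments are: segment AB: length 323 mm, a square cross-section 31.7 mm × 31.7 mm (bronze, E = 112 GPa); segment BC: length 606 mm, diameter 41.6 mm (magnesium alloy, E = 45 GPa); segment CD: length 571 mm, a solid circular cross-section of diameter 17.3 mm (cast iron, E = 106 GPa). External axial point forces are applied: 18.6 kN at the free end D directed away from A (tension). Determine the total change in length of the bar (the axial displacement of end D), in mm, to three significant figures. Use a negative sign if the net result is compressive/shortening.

Internal axial forces (sectioning from the free end, tension +): N_CD = 18.6 kN, N_BC = 18.6 kN, N_AB = 18.6 kN.
A_AB = 1005 mm².
A_BC = 1359 mm².
A_CD = 235.1 mm².
δ_AB = 18600·323/(1005·112000) = 0.05338 mm
δ_BC = 18600·606/(1359·45000) = 0.1843 mm
δ_CD = 18600·571/(235.1·106000) = 0.4262 mm
δ = Σδ_i = 0.6639 mm.

0.664 mm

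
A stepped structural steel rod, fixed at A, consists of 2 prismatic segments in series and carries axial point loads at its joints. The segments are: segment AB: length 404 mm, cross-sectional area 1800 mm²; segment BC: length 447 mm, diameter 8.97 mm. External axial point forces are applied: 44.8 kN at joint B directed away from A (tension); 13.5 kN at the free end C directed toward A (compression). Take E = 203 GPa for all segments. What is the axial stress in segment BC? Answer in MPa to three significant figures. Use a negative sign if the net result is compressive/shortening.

-214 MPa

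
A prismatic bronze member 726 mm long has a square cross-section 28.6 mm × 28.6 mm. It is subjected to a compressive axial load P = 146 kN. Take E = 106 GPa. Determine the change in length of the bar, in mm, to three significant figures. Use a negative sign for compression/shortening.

A = 818 mm².
δ_mech = NL/(AE) = -146000·726/(818·106000) = -1.223 mm.

-1.22 mm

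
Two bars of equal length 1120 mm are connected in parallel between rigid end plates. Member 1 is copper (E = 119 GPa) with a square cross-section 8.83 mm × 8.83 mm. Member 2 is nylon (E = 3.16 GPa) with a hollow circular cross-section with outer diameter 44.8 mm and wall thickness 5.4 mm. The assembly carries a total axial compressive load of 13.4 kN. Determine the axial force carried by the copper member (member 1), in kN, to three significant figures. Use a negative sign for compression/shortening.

-10.9 kN

A_1 = 77.97 mm².
A_2 = 668.4 mm².
Equal strain + equilibrium ⇒ each member carries load in proportion to AE: A₁E₁ = 9278000 N, A₂E₂ = 2112000 N, ΣAE = 11390000 N.
F₁ = P·A₁E₁/ΣAE = -13400·9278000/11390000 = -10920 N.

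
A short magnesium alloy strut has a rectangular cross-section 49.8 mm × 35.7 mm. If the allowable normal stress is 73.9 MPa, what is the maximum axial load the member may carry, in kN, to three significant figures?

A = 1778 mm².
P_max = σ_allow · A = 73.9 · 1778 = 131400 N = 131.4 kN.

131 kN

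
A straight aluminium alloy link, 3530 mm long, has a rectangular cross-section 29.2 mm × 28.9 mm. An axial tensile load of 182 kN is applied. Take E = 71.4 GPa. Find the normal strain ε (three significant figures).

A = 843.9 mm².
σ = N/A = 215.7 MPa; ε = σ/E = 215.7/71400 = 3.021e-03.

0.00302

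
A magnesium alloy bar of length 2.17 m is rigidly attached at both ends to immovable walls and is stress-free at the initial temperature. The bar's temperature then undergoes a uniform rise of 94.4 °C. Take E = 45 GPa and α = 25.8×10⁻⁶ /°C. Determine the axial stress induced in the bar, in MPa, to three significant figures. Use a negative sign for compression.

Free thermal expansion αLΔT = 25.8e-6 · 2170 · 94.4 = 5.285 mm.
The walls impose strain ε = −(5.285)/2170 = -2.4355e-03; σ = Eε = 45000 · -2.4355e-03 = -109.6 MPa.

-110 MPa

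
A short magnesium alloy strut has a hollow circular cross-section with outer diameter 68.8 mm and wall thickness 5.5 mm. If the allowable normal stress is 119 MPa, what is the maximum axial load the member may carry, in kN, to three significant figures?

130 kN

A = 1094 mm².
P_max = σ_allow · A = 119 · 1094 = 130200 N = 130.2 kN.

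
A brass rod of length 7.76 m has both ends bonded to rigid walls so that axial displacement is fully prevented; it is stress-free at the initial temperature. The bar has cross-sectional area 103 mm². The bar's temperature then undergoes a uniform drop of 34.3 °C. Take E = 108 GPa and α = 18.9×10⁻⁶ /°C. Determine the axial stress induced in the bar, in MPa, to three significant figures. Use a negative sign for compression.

70.0 MPa

Free thermal expansion αLΔT = 18.9e-6 · 7760 · -34.3 = -5.031 mm.
The walls impose strain ε = −(-5.031)/7760 = 6.4827e-04; σ = Eε = 108000 · 6.4827e-04 = 70.01 MPa.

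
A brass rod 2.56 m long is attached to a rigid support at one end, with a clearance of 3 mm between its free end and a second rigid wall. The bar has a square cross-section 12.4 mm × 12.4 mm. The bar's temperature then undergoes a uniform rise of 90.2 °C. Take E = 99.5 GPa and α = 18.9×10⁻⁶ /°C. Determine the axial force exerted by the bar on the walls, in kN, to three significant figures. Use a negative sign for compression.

-8.15 kN

Free thermal expansion αLΔT = 18.9e-6 · 2560 · 90.2 = 4.364 mm.
The walls engage after the gap closes; constrained expansion = 4.364 − 3 = 1.364 mm.
The walls impose strain ε = −(1.364)/2560 = -5.3290e-04; σ = Eε = 99500 · -5.3290e-04 = -53.02 MPa.
Wall reaction R = σ·A = -53.02·153.8 = -8153 N = -8.153 kN.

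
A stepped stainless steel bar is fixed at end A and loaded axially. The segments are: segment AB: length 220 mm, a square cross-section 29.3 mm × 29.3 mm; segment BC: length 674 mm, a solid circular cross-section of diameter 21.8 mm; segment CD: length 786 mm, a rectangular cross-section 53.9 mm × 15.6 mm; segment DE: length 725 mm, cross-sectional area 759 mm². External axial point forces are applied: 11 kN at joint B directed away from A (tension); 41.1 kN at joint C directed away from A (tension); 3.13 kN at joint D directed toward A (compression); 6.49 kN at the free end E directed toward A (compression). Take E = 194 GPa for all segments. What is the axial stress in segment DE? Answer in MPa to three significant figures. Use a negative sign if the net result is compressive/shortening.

-8.55 MPa

Internal axial forces (sectioning from the free end, tension +): N_DE = -6.49 kN, N_CD = -9.62 kN, N_BC = 31.48 kN, N_AB = 42.48 kN.
σ_DE = N_DE/A_DE = -6490/759 = -8.551 MPa.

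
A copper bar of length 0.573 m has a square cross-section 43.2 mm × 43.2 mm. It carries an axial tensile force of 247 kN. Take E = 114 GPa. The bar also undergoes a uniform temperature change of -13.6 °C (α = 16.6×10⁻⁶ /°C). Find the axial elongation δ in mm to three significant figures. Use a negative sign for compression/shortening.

A = 1866 mm².
δ_mech = NL/(AE) = 247000·573/(1866·114000) = 0.6652 mm.
δ_thermal = αLΔT = 16.6e-6·573·-13.6 = -0.1294 mm.
δ = δ_mech + δ_thermal = 0.5359 mm.

0.536 mm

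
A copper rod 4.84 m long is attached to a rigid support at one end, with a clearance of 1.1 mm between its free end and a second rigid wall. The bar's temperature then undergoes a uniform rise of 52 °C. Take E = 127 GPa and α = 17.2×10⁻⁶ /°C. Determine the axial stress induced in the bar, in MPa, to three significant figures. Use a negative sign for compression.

Free thermal expansion αLΔT = 17.2e-6 · 4840 · 52 = 4.329 mm.
The walls engage after the gap closes; constrained expansion = 4.329 − 1.1 = 3.229 mm.
The walls impose strain ε = −(3.229)/4840 = -6.6713e-04; σ = Eε = 127000 · -6.6713e-04 = -84.73 MPa.

-84.7 MPa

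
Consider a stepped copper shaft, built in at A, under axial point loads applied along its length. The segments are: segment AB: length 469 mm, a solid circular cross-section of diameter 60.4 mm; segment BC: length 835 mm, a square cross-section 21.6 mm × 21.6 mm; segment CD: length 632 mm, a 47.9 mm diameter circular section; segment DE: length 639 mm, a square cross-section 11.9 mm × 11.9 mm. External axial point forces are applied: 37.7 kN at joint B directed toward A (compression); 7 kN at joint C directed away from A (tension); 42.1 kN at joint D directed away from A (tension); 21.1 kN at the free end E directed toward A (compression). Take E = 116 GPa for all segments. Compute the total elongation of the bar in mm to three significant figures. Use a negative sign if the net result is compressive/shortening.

-0.339 mm

Internal axial forces (sectioning from the free end, tension +): N_DE = -21.1 kN, N_CD = 21 kN, N_BC = 28 kN, N_AB = -9.7 kN.
A_AB = 2865 mm².
A_BC = 466.6 mm².
A_CD = 1802 mm².
A_DE = 141.6 mm².
δ_AB = -9700·469/(2865·116000) = -0.01369 mm
δ_BC = 28000·835/(466.6·116000) = 0.432 mm
δ_CD = 21000·632/(1802·116000) = 0.06349 mm
δ_DE = -21100·639/(141.6·116000) = -0.8208 mm
δ = Σδ_i = -0.339 mm.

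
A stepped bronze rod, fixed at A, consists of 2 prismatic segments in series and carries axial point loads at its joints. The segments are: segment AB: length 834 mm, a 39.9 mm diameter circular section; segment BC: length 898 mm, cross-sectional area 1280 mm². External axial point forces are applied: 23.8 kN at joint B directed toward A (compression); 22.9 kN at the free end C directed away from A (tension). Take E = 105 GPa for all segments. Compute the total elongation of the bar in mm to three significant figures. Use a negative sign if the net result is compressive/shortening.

Internal axial forces (sectioning from the free end, tension +): N_BC = 22.9 kN, N_AB = -0.9 kN.
A_AB = 1250 mm².
δ_AB = -900·834/(1250·105000) = -0.005717 mm
δ_BC = 22900·898/(1280·105000) = 0.153 mm
δ = Σδ_i = 0.1473 mm.

0.147 mm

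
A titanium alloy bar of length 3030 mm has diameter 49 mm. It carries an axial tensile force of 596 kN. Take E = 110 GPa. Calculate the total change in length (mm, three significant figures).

A = 1886 mm².
δ_mech = NL/(AE) = 596000·3030/(1886·110000) = 8.706 mm.

8.71 mm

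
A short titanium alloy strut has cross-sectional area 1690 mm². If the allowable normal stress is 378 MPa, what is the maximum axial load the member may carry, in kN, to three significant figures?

P_max = σ_allow · A = 378 · 1690 = 638800 N = 638.8 kN.

639 kN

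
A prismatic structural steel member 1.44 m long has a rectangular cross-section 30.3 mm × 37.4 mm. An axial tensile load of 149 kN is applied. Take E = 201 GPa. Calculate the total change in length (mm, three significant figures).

A = 1133 mm².
δ_mech = NL/(AE) = 149000·1440/(1133·201000) = 0.942 mm.

0.942 mm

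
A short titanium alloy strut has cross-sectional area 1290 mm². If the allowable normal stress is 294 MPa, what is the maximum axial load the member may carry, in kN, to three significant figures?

379 kN

P_max = σ_allow · A = 294 · 1290 = 379300 N = 379.3 kN.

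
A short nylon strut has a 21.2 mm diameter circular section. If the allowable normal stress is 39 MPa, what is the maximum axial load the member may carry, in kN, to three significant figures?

13.8 kN

A = 353 mm².
P_max = σ_allow · A = 39 · 353 = 13770 N = 13.77 kN.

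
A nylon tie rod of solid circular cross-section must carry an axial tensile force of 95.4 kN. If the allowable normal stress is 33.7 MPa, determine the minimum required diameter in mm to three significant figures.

60.0 mm

Required area A ≥ P/σ_allow = 95400/33.7 = 2831 mm².
For a solid circular section, d ≥ √(4A/π) = 60.04 mm.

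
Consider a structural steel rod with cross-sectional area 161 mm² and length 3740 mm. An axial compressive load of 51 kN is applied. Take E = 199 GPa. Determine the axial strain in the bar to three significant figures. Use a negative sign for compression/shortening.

σ = N/A = -316.8 MPa; ε = σ/E = -316.8/199000 = -1.592e-03.

-0.00159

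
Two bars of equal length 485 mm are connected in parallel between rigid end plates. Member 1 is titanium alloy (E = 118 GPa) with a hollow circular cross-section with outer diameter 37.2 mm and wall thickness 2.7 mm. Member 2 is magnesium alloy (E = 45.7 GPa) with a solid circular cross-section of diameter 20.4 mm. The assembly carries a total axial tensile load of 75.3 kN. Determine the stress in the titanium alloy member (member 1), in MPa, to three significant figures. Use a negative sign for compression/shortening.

A_1 = 292.6 mm².
A_2 = 326.9 mm².
Equal strain + equilibrium ⇒ each member carries load in proportion to AE: A₁E₁ = 34530000 N, A₂E₂ = 14940000 N, ΣAE = 49470000 N.
σ₁ = P·E₁/ΣAE = 75300·118000/49470000 = 179.6 MPa.

180 MPa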